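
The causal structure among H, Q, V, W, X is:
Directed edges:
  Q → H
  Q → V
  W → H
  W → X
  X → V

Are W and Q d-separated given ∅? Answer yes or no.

Yes — W ⊥ Q | ∅.

Bayes-Ball from W | ∅ reaches {H,V,X}.
Q ∉ reach(W|∅) ⇒ W ⊥ Q | ∅.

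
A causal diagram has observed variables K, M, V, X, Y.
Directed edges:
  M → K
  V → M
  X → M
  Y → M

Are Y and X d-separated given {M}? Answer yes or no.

Bayes-Ball from Y | {M} reaches {V,X}.
X ∈ reach(Y|{M}) ⇒ Y ⊥̸ X | {M}.

No — Y and X are d-connected given {M}.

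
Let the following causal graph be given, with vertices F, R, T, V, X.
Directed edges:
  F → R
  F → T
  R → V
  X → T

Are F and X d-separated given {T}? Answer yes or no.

No — F and X are d-connected given {T}.

Bayes-Ball from F | {T} reaches {R,V,X}.
X ∈ reach(F|{T}) ⇒ F ⊥̸ X | {T}.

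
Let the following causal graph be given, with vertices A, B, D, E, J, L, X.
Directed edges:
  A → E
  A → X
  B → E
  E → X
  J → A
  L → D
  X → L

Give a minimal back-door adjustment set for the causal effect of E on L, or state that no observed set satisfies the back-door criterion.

desc(E)\{E}={D,L,X}; candidates ⊆ {A,B,J}.
size 0: {}; under {} E still reaches {A,B,D,J,L,X} ∋ L.
{A}: E⊥L given {A} in G with E→· removed — back-door holds.

E→L: minimal back-door set {A}.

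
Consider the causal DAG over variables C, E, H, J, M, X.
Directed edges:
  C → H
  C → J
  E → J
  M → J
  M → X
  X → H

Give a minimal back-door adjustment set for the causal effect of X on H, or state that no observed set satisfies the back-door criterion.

desc(X)\{X}={H}; candidates ⊆ {C,E,J,M}.
∅: X⊥H given ∅ in G with X→· removed — back-door holds.

X→H: minimal back-door set ∅.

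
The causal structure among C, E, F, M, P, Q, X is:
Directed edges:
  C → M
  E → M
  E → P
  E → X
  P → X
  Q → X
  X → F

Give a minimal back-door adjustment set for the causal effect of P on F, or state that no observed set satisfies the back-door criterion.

desc(P)\{P}={F,X}; candidates ⊆ {C,E,M,Q}.
size 0: {}; under {} P still reaches {E,F,M,X} ∋ F.
{E}: P⊥F given {E} in G with P→· removed — back-door holds.

P→F: minimal back-door set {E}.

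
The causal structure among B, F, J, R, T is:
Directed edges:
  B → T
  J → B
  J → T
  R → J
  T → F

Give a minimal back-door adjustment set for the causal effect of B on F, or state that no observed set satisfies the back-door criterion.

B→F: minimal back-door set {J}.

desc(B)\{B}={F,T}; candidates ⊆ {J,R}.
size 0: {}; under {} B still reaches {F,J,R,T} ∋ F.
{J}: B⊥F given {J} in G with B→· removed — back-door holds.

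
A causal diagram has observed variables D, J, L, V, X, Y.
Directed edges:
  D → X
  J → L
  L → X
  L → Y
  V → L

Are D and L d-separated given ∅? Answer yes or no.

Bayes-Ball from D | ∅ reaches {X}.
L ∉ reach(D|∅) ⇒ D ⊥ L | ∅.

Yes — D ⊥ L | ∅.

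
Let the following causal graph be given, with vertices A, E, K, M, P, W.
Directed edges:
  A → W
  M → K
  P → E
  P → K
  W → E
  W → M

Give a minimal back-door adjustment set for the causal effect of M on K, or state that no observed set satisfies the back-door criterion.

M→K: minimal back-door set ∅.

desc(M)\{M}={K}; candidates ⊆ {A,E,P,W}.
∅: M⊥K given ∅ in G with M→· removed — back-door holds.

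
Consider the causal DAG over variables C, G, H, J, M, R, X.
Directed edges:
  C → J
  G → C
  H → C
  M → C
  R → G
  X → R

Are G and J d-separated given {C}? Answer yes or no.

Yes — G ⊥ J | {C}.

Bayes-Ball from G | {C} reaches {H,M,R,X}.
J ∉ reach(G|{C}) ⇒ G ⊥ J | {C}.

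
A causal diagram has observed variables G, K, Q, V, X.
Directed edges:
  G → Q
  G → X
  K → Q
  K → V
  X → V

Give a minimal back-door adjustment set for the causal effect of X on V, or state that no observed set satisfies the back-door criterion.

desc(X)\{X}={V}; candidates ⊆ {G,K,Q}.
∅: X⊥V given ∅ in G with X→· removed — back-door holds.

X→V: minimal back-door set ∅.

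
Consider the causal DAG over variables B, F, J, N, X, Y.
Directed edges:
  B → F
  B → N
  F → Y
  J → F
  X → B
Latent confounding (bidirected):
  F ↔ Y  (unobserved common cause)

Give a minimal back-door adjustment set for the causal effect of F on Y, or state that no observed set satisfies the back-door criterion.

desc(F)\{F}={Y}; candidates ⊆ {B,J,N,X}.
F↔Y: latent back-door arc(s) into F.
size 0: {}; under {} F still reaches {B,J,N,X,Y} ∋ Y.
size 1: {B}, {J}, {N} …(+1); under {B} F still reaches {J,Y} ∋ Y.
size 2: {B,J}, {B,N}, {B,X} …(+3); under {B,J} F still reaches {Y} ∋ Y.
F↔Y cannot be blocked by any observed set — no back-door set.

F→Y: no observed back-door set.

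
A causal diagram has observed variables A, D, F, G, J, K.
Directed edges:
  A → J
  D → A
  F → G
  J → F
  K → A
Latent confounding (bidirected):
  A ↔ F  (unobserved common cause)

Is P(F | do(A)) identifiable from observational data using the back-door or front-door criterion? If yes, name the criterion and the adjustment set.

P(F|do(A)): frontdoor, adjust for {J}.

desc(A)\{A}={F,G,J}; candidates ⊆ {D,K}.
A↔F: latent back-door arc(s) into A.
size 0: {}; under {} A still reaches {D,F,G,K} ∋ F.
size 1: {D}, {K}; under {D} A still reaches {F,G,K} ∋ F.
size 2: {D,K}; under {D,K} A still reaches {F,G} ∋ F.
A↔F cannot be blocked by any observed set — no back-door set.
{J}: (i) intercepts every directed A→F path; (ii) no back-door A→{J}; (iii) {A} blocks every back-door {J}→F. Front-door holds.
P(F|do(A)) = Σ_{J} P(J|A) Σ_{A'} P(F|J,A')P(A').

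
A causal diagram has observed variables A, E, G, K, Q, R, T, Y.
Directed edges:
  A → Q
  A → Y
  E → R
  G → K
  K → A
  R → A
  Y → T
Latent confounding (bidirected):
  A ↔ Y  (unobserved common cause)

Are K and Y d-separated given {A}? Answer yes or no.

No — K and Y are d-connected given {A}.

Bayes-Ball from K | {A} reaches {E,G,R,T,Y}.
Y ∈ reach(K|{A}) ⇒ K ⊥̸ Y | {A}.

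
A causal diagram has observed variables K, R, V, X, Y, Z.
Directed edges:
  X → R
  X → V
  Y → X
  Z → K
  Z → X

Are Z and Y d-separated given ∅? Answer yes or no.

Bayes-Ball from Z | ∅ reaches {K,R,V,X}.
Y ∉ reach(Z|∅) ⇒ Z ⊥ Y | ∅.

Yes — Z ⊥ Y | ∅.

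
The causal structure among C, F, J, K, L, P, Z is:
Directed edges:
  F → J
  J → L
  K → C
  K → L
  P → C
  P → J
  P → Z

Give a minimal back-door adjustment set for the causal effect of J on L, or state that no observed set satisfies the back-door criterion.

J→L: minimal back-door set ∅.

desc(J)\{J}={L}; candidates ⊆ {C,F,K,P,Z}.
∅: J⊥L given ∅ in G with J→· removed — back-door holds.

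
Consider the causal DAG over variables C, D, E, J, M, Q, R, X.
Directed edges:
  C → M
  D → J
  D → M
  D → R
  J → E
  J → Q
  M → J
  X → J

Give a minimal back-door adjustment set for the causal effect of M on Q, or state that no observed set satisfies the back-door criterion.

M→Q: minimal back-door set {D}.

desc(M)\{M}={E,J,Q}; candidates ⊆ {C,D,R,X}.
size 0: {}; under {} M still reaches {C,D,E,J,Q,R} ∋ Q.
{D}: M⊥Q given {D} in G with M→· removed — back-door holds.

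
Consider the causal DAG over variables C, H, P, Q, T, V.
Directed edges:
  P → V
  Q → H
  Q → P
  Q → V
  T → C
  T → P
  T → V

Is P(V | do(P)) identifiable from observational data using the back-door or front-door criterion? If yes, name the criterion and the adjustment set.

P(V|do(P)): backdoor, adjust for {Q, T}.

desc(P)\{P}={V}; candidates ⊆ {C,H,Q,T}.
size 0: {}; under {} P still reaches {C,H,Q,T,V} ∋ V.
size 1: {C}, {H}, {Q} …(+1); under {C} P still reaches {H,Q,T,V} ∋ V.
{Q,T}: P⊥V given {Q,T} in G with P→· removed — back-door holds.
P(V|do(P)) = Σ_{Q,T} P(V|P,Q,T)·P(Q,T).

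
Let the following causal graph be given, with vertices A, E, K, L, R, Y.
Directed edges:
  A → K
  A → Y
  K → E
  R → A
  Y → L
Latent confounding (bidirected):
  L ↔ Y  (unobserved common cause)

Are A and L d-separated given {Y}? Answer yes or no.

No — A and L are d-connected given {Y}.

Bayes-Ball from A | {Y} reaches {E,K,L,R}.
L ∈ reach(A|{Y}) ⇒ A ⊥̸ L | {Y}.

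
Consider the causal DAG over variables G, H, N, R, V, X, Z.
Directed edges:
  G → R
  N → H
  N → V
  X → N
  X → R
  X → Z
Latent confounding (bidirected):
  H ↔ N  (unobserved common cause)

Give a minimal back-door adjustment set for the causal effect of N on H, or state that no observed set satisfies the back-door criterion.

desc(N)\{N}={H,V}; candidates ⊆ {G,R,X,Z}.
N↔H: latent back-door arc(s) into N.
size 0: {}; under {} N still reaches {H,R,X,Z} ∋ H.
size 1: {G}, {R}, {X} …(+1); under {G} N still reaches {H,R,X,Z} ∋ H.
size 2: {G,R}, {G,X}, {G,Z} …(+3); under {G,R} N still reaches {H,X,Z} ∋ H.
N↔H cannot be blocked by any observed set — no back-door set.

N→H: no observed back-door set.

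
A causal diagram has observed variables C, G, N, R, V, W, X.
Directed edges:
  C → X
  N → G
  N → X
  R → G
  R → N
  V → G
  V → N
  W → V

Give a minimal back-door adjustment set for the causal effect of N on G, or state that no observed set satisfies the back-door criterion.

N→G: minimal back-door set {R, V}.

desc(N)\{N}={G,X}; candidates ⊆ {C,R,V,W}.
size 0: {}; under {} N still reaches {G,R,V,W} ∋ G.
size 1: {C}, {R}, {V} …(+1); under {C} N still reaches {G,R,V,W} ∋ G.
{R,V}: N⊥G given {R,V} in G with N→· removed — back-door holds.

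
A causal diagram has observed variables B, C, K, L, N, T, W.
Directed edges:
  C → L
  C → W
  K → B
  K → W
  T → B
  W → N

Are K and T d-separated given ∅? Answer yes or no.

Bayes-Ball from K | ∅ reaches {B,N,W}.
T ∉ reach(K|∅) ⇒ K ⊥ T | ∅.

Yes — K ⊥ T | ∅.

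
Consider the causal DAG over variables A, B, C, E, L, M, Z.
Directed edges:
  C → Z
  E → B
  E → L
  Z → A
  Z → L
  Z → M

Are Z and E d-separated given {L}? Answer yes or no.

No — Z and E are d-connected given {L}.

Bayes-Ball from Z | {L} reaches {A,B,C,E,M}.
E ∈ reach(Z|{L}) ⇒ Z ⊥̸ E | {L}.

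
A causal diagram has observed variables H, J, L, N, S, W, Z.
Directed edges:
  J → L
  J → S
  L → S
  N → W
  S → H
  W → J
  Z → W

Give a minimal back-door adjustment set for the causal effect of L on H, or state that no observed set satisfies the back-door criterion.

desc(L)\{L}={H,S}; candidates ⊆ {J,N,W,Z}.
size 0: {}; under {} L still reaches {H,J,N,S,W,Z} ∋ H.
{J}: L⊥H given {J} in G with L→· removed — back-door holds.

L→H: minimal back-door set {J}.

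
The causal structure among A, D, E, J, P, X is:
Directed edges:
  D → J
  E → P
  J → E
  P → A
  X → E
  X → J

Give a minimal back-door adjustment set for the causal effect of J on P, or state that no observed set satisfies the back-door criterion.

desc(J)\{J}={A,E,P}; candidates ⊆ {D,X}.
size 0: {}; under {} J still reaches {A,D,E,P,X} ∋ P.
{X}: J⊥P given {X} in G with J→· removed — back-door holds.

J→P: minimal back-door set {X}.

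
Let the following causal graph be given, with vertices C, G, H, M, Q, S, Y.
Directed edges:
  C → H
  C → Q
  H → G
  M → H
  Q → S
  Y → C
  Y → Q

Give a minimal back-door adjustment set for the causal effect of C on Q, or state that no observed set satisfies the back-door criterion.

desc(C)\{C}={G,H,Q,S}; candidates ⊆ {M,Y}.
size 0: {}; under {} C still reaches {Q,S,Y} ∋ Q.
{Y}: C⊥Q given {Y} in G with C→· removed — back-door holds.

C→Q: minimal back-door set {Y}.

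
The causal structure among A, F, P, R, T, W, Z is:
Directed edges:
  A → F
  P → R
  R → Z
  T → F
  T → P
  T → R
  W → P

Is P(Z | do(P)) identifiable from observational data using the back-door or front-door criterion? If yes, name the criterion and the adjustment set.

desc(P)\{P}={R,Z}; candidates ⊆ {A,F,T,W}.
size 0: {}; under {} P still reaches {F,R,T,W,Z} ∋ Z.
{T}: P⊥Z given {T} in G with P→· removed — back-door holds.
P(Z|do(P)) = Σ_{T} P(Z|P,T)·P(T).

P(Z|do(P)): backdoor, adjust for {T}.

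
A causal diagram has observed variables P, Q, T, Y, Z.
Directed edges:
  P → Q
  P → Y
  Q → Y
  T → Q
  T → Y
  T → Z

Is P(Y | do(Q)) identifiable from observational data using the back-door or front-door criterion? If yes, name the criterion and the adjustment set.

P(Y|do(Q)): backdoor, adjust for {P, T}.

desc(Q)\{Q}={Y}; candidates ⊆ {P,T,Z}.
size 0: {}; under {} Q still reaches {P,T,Y,Z} ∋ Y.
size 1: {P}, {T}, {Z}; under {P} Q still reaches {T,Y,Z} ∋ Y.
{P,T}: Q⊥Y given {P,T} in G with Q→· removed — back-door holds.
P(Y|do(Q)) = Σ_{P,T} P(Y|Q,P,T)·P(P,T).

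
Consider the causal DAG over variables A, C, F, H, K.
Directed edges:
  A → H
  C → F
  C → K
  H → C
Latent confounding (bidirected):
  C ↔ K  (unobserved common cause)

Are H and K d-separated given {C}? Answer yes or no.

No — H and K are d-connected given {C}.

Bayes-Ball from H | {C} reaches {A,K}.
K ∈ reach(H|{C}) ⇒ H ⊥̸ K | {C}.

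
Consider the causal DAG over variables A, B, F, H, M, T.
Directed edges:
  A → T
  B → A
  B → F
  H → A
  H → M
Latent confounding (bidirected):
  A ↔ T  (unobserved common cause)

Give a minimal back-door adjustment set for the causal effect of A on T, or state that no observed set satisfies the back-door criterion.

desc(A)\{A}={T}; candidates ⊆ {B,F,H,M}.
A↔T: latent back-door arc(s) into A.
size 0: {}; under {} A still reaches {B,F,H,M,T} ∋ T.
size 1: {B}, {F}, {H} …(+1); under {B} A still reaches {H,M,T} ∋ T.
size 2: {B,F}, {B,H}, {B,M} …(+3); under {B,F} A still reaches {H,M,T} ∋ T.
A↔T cannot be blocked by any observed set — no back-door set.

A→T: no observed back-door set.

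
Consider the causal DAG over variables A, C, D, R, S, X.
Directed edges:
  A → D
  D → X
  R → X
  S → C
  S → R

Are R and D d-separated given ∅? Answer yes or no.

Bayes-Ball from R | ∅ reaches {C,S,X}.
D ∉ reach(R|∅) ⇒ R ⊥ D | ∅.

Yes — R ⊥ D | ∅.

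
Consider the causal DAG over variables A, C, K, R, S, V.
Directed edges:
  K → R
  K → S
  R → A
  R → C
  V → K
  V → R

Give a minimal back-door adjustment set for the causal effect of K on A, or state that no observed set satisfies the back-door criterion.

K→A: minimal back-door set {V}.

desc(K)\{K}={A,C,R,S}; candidates ⊆ {V}.
size 0: {}; under {} K still reaches {A,C,R,V} ∋ A.
{V}: K⊥A given {V} in G with K→· removed — back-door holds.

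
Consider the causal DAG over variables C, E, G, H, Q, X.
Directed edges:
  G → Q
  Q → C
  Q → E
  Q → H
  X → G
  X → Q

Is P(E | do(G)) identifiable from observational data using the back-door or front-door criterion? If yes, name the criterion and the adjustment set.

P(E|do(G)): backdoor, adjust for {X}.

desc(G)\{G}={C,E,H,Q}; candidates ⊆ {X}.
size 0: {}; under {} G still reaches {C,E,H,Q,X} ∋ E.
{X}: G⊥E given {X} in G with G→· removed — back-door holds.
P(E|do(G)) = Σ_{X} P(E|G,X)·P(X).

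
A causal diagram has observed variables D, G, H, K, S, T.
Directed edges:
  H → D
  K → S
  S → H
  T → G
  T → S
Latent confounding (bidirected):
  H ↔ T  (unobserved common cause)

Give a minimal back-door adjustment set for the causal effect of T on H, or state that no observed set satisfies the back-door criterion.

T→H: no observed back-door set.

desc(T)\{T}={D,G,H,S}; candidates ⊆ {K}.
T↔H: latent back-door arc(s) into T.
size 0: {}; under {} T still reaches {D,H} ∋ H.
size 1: {K}; under {K} T still reaches {D,H} ∋ H.
T↔H cannot be blocked by any observed set — no back-door set.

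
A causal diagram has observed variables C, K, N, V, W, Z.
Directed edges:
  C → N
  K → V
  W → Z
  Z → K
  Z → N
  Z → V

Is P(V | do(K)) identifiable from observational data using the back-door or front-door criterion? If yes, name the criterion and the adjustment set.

desc(K)\{K}={V}; candidates ⊆ {C,N,W,Z}.
size 0: {}; under {} K still reaches {N,V,W,Z} ∋ V.
{Z}: K⊥V given {Z} in G with K→· removed — back-door holds.
P(V|do(K)) = Σ_{Z} P(V|K,Z)·P(Z).

P(V|do(K)): backdoor, adjust for {Z}.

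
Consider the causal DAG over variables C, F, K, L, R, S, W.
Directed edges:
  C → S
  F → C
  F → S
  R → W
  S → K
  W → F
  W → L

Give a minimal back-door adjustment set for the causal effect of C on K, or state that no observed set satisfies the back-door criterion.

C→K: minimal back-door set {F}.

desc(C)\{C}={K,S}; candidates ⊆ {F,L,R,W}.
size 0: {}; under {} C still reaches {F,K,L,R,S,W} ∋ K.
{F}: C⊥K given {F} in G with C→· removed — back-door holds.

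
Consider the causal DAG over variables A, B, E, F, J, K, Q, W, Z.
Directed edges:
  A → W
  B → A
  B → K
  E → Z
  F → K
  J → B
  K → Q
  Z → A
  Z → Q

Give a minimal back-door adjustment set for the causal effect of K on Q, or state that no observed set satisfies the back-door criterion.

K→Q: minimal back-door set ∅.

desc(K)\{K}={Q}; candidates ⊆ {A,B,E,F,J,W,Z}.
∅: K⊥Q given ∅ in G with K→· removed — back-door holds.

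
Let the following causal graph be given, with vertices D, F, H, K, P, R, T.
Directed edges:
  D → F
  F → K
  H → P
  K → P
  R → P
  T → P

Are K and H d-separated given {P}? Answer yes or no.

No — K and H are d-connected given {P}.

Bayes-Ball from K | {P} reaches {D,F,H,R,T}.
H ∈ reach(K|{P}) ⇒ K ⊥̸ H | {P}.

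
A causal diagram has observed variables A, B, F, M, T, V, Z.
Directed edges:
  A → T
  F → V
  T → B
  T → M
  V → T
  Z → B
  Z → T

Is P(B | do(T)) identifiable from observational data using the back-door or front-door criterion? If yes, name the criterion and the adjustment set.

desc(T)\{T}={B,M}; candidates ⊆ {A,F,V,Z}.
size 0: {}; under {} T still reaches {A,B,F,V,Z} ∋ B.
{Z}: T⊥B given {Z} in G with T→· removed — back-door holds.
P(B|do(T)) = Σ_{Z} P(B|T,Z)·P(Z).

P(B|do(T)): backdoor, adjust for {Z}.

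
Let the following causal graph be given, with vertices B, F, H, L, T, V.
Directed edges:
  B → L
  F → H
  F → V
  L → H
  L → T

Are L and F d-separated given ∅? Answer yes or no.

Bayes-Ball from L | ∅ reaches {B,H,T}.
F ∉ reach(L|∅) ⇒ L ⊥ F | ∅.

Yes — L ⊥ F | ∅.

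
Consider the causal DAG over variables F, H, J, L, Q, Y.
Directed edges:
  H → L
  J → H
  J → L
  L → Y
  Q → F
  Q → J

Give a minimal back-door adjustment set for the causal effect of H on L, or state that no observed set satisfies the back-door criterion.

desc(H)\{H}={L,Y}; candidates ⊆ {F,J,Q}.
size 0: {}; under {} H still reaches {F,J,L,Q,Y} ∋ L.
{J}: H⊥L given {J} in G with H→· removed — back-door holds.

H→L: minimal back-door set {J}.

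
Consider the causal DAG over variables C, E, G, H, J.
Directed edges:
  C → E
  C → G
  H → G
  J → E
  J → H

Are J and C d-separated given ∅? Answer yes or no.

Yes — J ⊥ C | ∅.

Bayes-Ball from J | ∅ reaches {E,G,H}.
C ∉ reach(J|∅) ⇒ J ⊥ C | ∅.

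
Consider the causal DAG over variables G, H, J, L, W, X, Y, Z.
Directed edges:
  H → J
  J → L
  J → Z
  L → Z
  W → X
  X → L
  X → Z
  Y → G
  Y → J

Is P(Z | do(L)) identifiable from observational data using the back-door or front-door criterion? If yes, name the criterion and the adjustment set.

desc(L)\{L}={Z}; candidates ⊆ {G,H,J,W,X,Y}.
size 0: {}; under {} L still reaches {G,H,J,W,X,Y,Z} ∋ Z.
size 1: {G}, {H}, {J} …(+3); under {G} L still reaches {H,J,W,X,Y,Z} ∋ Z.
{J,X}: L⊥Z given {J,X} in G with L→· removed — back-door holds.
P(Z|do(L)) = Σ_{J,X} P(Z|L,J,X)·P(J,X).

P(Z|do(L)): backdoor, adjust for {J, X}.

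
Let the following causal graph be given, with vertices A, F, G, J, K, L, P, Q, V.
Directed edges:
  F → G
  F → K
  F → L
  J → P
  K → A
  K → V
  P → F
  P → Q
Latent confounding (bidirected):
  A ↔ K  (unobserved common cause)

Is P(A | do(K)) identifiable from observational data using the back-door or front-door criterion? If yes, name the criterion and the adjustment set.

desc(K)\{K}={A,V}; candidates ⊆ {F,G,J,L,P,Q}.
K↔A: latent back-door arc(s) into K.
size 0: {}; under {} K still reaches {A,F,G,J,L,P,Q} ∋ A.
size 1: {F}, {G}, {J} …(+3); under {F} K still reaches {A} ∋ A.
size 2: {F,G}, {F,J}, {F,L} …(+12); under {F,G} K still reaches {A} ∋ A.
K↔A cannot be blocked by any observed set — no back-door set.
No mediator lies on a directed K→…→A path.
Neither criterion identifies P(A|do(K)) in this graph.

P(A|do(K)): not identifiable (no BD/FD set).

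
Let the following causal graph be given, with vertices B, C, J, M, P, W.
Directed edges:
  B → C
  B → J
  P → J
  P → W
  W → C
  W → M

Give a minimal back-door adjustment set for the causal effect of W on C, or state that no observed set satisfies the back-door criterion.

W→C: minimal back-door set ∅.

desc(W)\{W}={C,M}; candidates ⊆ {B,J,P}.
∅: W⊥C given ∅ in G with W→· removed — back-door holds.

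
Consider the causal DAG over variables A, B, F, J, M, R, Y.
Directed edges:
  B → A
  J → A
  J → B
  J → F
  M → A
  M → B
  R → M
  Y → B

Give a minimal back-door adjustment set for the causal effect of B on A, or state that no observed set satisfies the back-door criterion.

desc(B)\{B}={A}; candidates ⊆ {F,J,M,R,Y}.
size 0: {}; under {} B still reaches {A,F,J,M,R,Y} ∋ A.
size 1: {F}, {J}, {M} …(+2); under {F} B still reaches {A,J,M,R,Y} ∋ A.
{J,M}: B⊥A given {J,M} in G with B→· removed — back-door holds.

B→A: minimal back-door set {J, M}.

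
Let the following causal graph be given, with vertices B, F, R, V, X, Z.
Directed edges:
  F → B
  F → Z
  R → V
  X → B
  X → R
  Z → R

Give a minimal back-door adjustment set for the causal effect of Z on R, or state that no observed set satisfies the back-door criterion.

Z→R: minimal back-door set ∅.

desc(Z)\{Z}={R,V}; candidates ⊆ {B,F,X}.
∅: Z⊥R given ∅ in G with Z→· removed — back-door holds.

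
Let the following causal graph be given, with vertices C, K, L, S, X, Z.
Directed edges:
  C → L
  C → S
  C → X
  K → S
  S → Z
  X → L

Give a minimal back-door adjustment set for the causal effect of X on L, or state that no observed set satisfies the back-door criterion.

desc(X)\{X}={L}; candidates ⊆ {C,K,S,Z}.
size 0: {}; under {} X still reaches {C,L,S,Z} ∋ L.
{C}: X⊥L given {C} in G with X→· removed — back-door holds.

X→L: minimal back-door set {C}.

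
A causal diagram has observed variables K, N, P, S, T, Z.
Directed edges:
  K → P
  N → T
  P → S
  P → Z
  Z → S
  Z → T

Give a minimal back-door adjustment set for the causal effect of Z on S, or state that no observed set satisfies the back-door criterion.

desc(Z)\{Z}={S,T}; candidates ⊆ {K,N,P}.
size 0: {}; under {} Z still reaches {K,P,S} ∋ S.
{P}: Z⊥S given {P} in G with Z→· removed — back-door holds.

Z→S: minimal back-door set {P}.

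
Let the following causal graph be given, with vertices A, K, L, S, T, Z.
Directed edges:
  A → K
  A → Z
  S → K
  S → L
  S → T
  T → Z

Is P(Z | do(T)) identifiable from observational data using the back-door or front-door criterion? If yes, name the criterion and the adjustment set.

P(Z|do(T)): backdoor, adjust for ∅.

desc(T)\{T}={Z}; candidates ⊆ {A,K,L,S}.
∅: T⊥Z given ∅ in G with T→· removed — back-door holds.
P(Z|do(T)) = P(Z|T) — no adjustment needed.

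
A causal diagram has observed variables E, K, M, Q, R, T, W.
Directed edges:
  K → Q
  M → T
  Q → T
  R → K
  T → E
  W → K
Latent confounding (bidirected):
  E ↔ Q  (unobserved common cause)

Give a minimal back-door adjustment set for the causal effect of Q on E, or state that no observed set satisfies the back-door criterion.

Q→E: no observed back-door set.

desc(Q)\{Q}={E,T}; candidates ⊆ {K,M,R,W}.
Q↔E: latent back-door arc(s) into Q.
size 0: {}; under {} Q still reaches {E,K,R,W} ∋ E.
size 1: {K}, {M}, {R} …(+1); under {K} Q still reaches {E} ∋ E.
size 2: {K,M}, {K,R}, {K,W} …(+3); under {K,M} Q still reaches {E} ∋ E.
Q↔E cannot be blocked by any observed set — no back-door set.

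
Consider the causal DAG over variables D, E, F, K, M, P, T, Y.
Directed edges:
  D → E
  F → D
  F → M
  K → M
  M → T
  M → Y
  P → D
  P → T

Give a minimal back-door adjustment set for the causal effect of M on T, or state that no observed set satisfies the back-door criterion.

M→T: minimal back-door set ∅.

desc(M)\{M}={T,Y}; candidates ⊆ {D,E,F,K,P}.
∅: M⊥T given ∅ in G with M→· removed — back-door holds.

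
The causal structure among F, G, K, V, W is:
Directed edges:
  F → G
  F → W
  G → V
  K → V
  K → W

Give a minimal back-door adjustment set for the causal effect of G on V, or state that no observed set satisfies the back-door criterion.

desc(G)\{G}={V}; candidates ⊆ {F,K,W}.
∅: G⊥V given ∅ in G with G→· removed — back-door holds.

G→V: minimal back-door set ∅.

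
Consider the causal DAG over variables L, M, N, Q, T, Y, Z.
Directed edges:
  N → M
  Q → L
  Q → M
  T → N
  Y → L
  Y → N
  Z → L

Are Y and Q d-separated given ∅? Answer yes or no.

Yes — Y ⊥ Q | ∅.

Bayes-Ball from Y | ∅ reaches {L,M,N}.
Q ∉ reach(Y|∅) ⇒ Y ⊥ Q | ∅.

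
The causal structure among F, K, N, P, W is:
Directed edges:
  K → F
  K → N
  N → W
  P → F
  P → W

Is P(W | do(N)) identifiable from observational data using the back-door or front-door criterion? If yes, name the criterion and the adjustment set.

desc(N)\{N}={W}; candidates ⊆ {F,K,P}.
∅: N⊥W given ∅ in G with N→· removed — back-door holds.
P(W|do(N)) = P(W|N) — no adjustment needed.

P(W|do(N)): backdoor, adjust for ∅.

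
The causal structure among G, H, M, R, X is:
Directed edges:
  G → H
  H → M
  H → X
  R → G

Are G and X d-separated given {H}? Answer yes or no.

Yes — G ⊥ X | {H}.

Bayes-Ball from G | {H} reaches {R}.
X ∉ reach(G|{H}) ⇒ G ⊥ X | {H}.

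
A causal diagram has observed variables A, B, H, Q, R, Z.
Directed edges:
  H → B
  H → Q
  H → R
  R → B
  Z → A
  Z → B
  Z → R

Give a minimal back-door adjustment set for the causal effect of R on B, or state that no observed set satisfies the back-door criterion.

desc(R)\{R}={B}; candidates ⊆ {A,H,Q,Z}.
size 0: {}; under {} R still reaches {A,B,H,Q,Z} ∋ B.
size 1: {A}, {H}, {Q} …(+1); under {A} R still reaches {B,H,Q,Z} ∋ B.
{H,Z}: R⊥B given {H,Z} in G with R→· removed — back-door holds.

R→B: minimal back-door set {H, Z}.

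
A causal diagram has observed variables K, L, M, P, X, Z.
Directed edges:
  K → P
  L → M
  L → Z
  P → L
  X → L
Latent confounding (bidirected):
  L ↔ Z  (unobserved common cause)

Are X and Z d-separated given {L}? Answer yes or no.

Bayes-Ball from X | {L} reaches {K,P,Z}.
Z ∈ reach(X|{L}) ⇒ X ⊥̸ Z | {L}.

No — X and Z are d-connected given {L}.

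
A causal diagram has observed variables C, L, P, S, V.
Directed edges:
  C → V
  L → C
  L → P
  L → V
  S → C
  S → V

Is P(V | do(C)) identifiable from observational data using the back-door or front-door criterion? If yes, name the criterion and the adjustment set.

desc(C)\{C}={V}; candidates ⊆ {L,P,S}.
size 0: {}; under {} C still reaches {L,P,S,V} ∋ V.
size 1: {L}, {P}, {S}; under {L} C still reaches {S,V} ∋ V.
{L,S}: C⊥V given {L,S} in G with C→· removed — back-door holds.
P(V|do(C)) = Σ_{L,S} P(V|C,L,S)·P(L,S).

P(V|do(C)): backdoor, adjust for {L, S}.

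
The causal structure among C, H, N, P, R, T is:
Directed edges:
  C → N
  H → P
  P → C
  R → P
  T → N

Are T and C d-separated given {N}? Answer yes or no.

No — T and C are d-connected given {N}.

Bayes-Ball from T | {N} reaches {C,H,P,R}.
C ∈ reach(T|{N}) ⇒ T ⊥̸ C | {N}.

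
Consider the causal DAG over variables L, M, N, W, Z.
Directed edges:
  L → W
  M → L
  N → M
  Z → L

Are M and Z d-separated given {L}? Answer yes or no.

Bayes-Ball from M | {L} reaches {N,Z}.
Z ∈ reach(M|{L}) ⇒ M ⊥̸ Z | {L}.

No — M and Z are d-connected given {L}.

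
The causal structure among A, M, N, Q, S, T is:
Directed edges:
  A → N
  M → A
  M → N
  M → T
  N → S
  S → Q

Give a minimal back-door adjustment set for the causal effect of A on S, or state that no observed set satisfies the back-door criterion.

desc(A)\{A}={N,Q,S}; candidates ⊆ {M,T}.
size 0: {}; under {} A still reaches {M,N,Q,S,T} ∋ S.
{M}: A⊥S given {M} in G with A→· removed — back-door holds.

A→S: minimal back-door set {M}.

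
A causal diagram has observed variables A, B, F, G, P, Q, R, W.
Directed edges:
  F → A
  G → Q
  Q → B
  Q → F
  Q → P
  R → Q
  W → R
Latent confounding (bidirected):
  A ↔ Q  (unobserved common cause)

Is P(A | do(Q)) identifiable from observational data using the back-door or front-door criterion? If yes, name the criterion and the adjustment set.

desc(Q)\{Q}={A,B,F,P}; candidates ⊆ {G,R,W}.
Q↔A: latent back-door arc(s) into Q.
size 0: {}; under {} Q still reaches {A,G,R,W} ∋ A.
size 1: {G}, {R}, {W}; under {G} Q still reaches {A,R,W} ∋ A.
size 2: {G,R}, {G,W}, {R,W}; under {G,R} Q still reaches {A} ∋ A.
Q↔A cannot be blocked by any observed set — no back-door set.
{F}: (i) intercepts every directed Q→A path; (ii) no back-door Q→{F}; (iii) {Q} blocks every back-door {F}→A. Front-door holds.
P(A|do(Q)) = Σ_{F} P(F|Q) Σ_{Q'} P(A|F,Q')P(Q').

P(A|do(Q)): frontdoor, adjust for {F}.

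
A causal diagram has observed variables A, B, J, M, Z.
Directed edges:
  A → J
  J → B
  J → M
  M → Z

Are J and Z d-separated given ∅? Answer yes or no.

No — J and Z are d-connected given ∅.

Bayes-Ball from J | ∅ reaches {A,B,M,Z}.
Z ∈ reach(J|∅) ⇒ J ⊥̸ Z | ∅.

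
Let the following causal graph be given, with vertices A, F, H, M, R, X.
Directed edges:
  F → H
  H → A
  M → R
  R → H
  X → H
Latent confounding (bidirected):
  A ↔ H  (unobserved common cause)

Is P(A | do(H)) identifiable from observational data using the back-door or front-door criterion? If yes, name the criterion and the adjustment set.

P(A|do(H)): not identifiable (no BD/FD set).

desc(H)\{H}={A}; candidates ⊆ {F,M,R,X}.
H↔A: latent back-door arc(s) into H.
size 0: {}; under {} H still reaches {A,F,M,R,X} ∋ A.
size 1: {F}, {M}, {R} …(+1); under {F} H still reaches {A,M,R,X} ∋ A.
size 2: {F,M}, {F,R}, {F,X} …(+3); under {F,M} H still reaches {A,R,X} ∋ A.
H↔A cannot be blocked by any observed set — no back-door set.
No mediator lies on a directed H→…→A path.
Neither criterion identifies P(A|do(H)) in this graph.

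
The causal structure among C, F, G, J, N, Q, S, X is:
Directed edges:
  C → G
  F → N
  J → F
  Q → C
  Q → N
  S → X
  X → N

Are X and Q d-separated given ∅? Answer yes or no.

Yes — X ⊥ Q | ∅.

Bayes-Ball from X | ∅ reaches {N,S}.
Q ∉ reach(X|∅) ⇒ X ⊥ Q | ∅.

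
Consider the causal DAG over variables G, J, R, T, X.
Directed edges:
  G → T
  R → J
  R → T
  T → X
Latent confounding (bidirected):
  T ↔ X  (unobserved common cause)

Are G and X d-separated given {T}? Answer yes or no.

No — G and X are d-connected given {T}.

Bayes-Ball from G | {T} reaches {J,R,X}.
X ∈ reach(G|{T}) ⇒ G ⊥̸ X | {T}.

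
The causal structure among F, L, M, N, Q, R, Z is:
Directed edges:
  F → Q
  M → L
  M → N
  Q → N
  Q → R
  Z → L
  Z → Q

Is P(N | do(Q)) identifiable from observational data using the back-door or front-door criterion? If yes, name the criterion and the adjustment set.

P(N|do(Q)): backdoor, adjust for ∅.

desc(Q)\{Q}={N,R}; candidates ⊆ {F,L,M,Z}.
∅: Q⊥N given ∅ in G with Q→· removed — back-door holds.
P(N|do(Q)) = P(N|Q) — no adjustment needed.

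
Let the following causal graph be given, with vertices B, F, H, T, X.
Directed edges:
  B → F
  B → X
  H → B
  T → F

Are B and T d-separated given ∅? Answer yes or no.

Yes — B ⊥ T | ∅.

Bayes-Ball from B | ∅ reaches {F,H,X}.
T ∉ reach(B|∅) ⇒ B ⊥ T | ∅.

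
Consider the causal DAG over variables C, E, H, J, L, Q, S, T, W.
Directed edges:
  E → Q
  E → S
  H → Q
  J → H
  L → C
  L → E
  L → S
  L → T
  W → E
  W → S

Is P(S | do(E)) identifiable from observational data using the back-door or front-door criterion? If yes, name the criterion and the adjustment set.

desc(E)\{E}={Q,S}; candidates ⊆ {C,H,J,L,T,W}.
size 0: {}; under {} E still reaches {C,L,S,T,W} ∋ S.
size 1: {C}, {H}, {J} …(+3); under {C} E still reaches {L,S,T,W} ∋ S.
{L,W}: E⊥S given {L,W} in G with E→· removed — back-door holds.
P(S|do(E)) = Σ_{L,W} P(S|E,L,W)·P(L,W).

P(S|do(E)): backdoor, adjust for {L, W}.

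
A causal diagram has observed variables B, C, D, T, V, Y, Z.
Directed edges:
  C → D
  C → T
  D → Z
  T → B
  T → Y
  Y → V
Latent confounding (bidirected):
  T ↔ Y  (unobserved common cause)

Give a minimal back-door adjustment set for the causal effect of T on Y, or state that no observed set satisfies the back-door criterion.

T→Y: no observed back-door set.

desc(T)\{T}={B,V,Y}; candidates ⊆ {C,D,Z}.
T↔Y: latent back-door arc(s) into T.
size 0: {}; under {} T still reaches {C,D,V,Y,Z} ∋ Y.
size 1: {C}, {D}, {Z}; under {C} T still reaches {V,Y} ∋ Y.
size 2: {C,D}, {C,Z}, {D,Z}; under {C,D} T still reaches {V,Y} ∋ Y.
T↔Y cannot be blocked by any observed set — no back-door set.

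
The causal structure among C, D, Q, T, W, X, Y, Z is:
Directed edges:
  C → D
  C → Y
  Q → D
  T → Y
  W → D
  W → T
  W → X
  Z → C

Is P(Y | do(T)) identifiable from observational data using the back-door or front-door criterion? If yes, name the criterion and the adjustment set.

desc(T)\{T}={Y}; candidates ⊆ {C,D,Q,W,X,Z}.
∅: T⊥Y given ∅ in G with T→· removed — back-door holds.
P(Y|do(T)) = P(Y|T) — no adjustment needed.

P(Y|do(T)): backdoor, adjust for ∅.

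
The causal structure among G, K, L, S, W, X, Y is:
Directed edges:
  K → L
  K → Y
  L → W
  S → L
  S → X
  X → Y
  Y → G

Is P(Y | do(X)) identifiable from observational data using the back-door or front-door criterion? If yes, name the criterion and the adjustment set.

desc(X)\{X}={G,Y}; candidates ⊆ {K,L,S,W}.
∅: X⊥Y given ∅ in G with X→· removed — back-door holds.
P(Y|do(X)) = P(Y|X) — no adjustment needed.

P(Y|do(X)): backdoor, adjust for ∅.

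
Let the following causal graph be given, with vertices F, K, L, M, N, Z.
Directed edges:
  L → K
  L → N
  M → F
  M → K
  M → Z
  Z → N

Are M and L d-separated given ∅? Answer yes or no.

Bayes-Ball from M | ∅ reaches {F,K,N,Z}.
L ∉ reach(M|∅) ⇒ M ⊥ L | ∅.

Yes — M ⊥ L | ∅.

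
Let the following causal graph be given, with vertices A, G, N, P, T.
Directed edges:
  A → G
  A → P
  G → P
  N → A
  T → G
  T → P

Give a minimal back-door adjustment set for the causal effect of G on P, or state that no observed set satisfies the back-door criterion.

desc(G)\{G}={P}; candidates ⊆ {A,N,T}.
size 0: {}; under {} G still reaches {A,N,P,T} ∋ P.
size 1: {A}, {N}, {T}; under {A} G still reaches {P,T} ∋ P.
{A,T}: G⊥P given {A,T} in G with G→· removed — back-door holds.

G→P: minimal back-door set {A, T}.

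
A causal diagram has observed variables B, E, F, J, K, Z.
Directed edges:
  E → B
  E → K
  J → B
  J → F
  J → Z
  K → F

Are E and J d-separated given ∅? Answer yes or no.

Bayes-Ball from E | ∅ reaches {B,F,K}.
J ∉ reach(E|∅) ⇒ E ⊥ J | ∅.

Yes — E ⊥ J | ∅.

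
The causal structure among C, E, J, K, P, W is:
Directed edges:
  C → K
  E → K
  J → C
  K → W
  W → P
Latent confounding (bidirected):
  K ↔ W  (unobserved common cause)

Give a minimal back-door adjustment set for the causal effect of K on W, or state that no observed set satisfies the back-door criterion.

desc(K)\{K}={P,W}; candidates ⊆ {C,E,J}.
K↔W: latent back-door arc(s) into K.
size 0: {}; under {} K still reaches {C,E,J,P,W} ∋ W.
size 1: {C}, {E}, {J}; under {C} K still reaches {E,P,W} ∋ W.
size 2: {C,E}, {C,J}, {E,J}; under {C,E} K still reaches {P,W} ∋ W.
K↔W cannot be blocked by any observed set — no back-door set.

K→W: no observed back-door set.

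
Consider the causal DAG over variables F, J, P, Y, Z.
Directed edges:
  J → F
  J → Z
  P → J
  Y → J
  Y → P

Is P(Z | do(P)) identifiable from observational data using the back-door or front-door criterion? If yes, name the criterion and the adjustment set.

P(Z|do(P)): backdoor, adjust for {Y}.

desc(P)\{P}={F,J,Z}; candidates ⊆ {Y}.
size 0: {}; under {} P still reaches {F,J,Y,Z} ∋ Z.
{Y}: P⊥Z given {Y} in G with P→· removed — back-door holds.
P(Z|do(P)) = Σ_{Y} P(Z|P,Y)·P(Y).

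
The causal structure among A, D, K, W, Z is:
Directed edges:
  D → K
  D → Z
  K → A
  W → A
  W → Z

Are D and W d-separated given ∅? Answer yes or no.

Bayes-Ball from D | ∅ reaches {A,K,Z}.
W ∉ reach(D|∅) ⇒ D ⊥ W | ∅.

Yes — D ⊥ W | ∅.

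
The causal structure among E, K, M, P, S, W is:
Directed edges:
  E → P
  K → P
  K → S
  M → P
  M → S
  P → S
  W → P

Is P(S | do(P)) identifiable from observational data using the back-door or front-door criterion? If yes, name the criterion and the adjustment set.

desc(P)\{P}={S}; candidates ⊆ {E,K,M,W}.
size 0: {}; under {} P still reaches {E,K,M,S,W} ∋ S.
size 1: {E}, {K}, {M} …(+1); under {E} P still reaches {K,M,S,W} ∋ S.
{K,M}: P⊥S given {K,M} in G with P→· removed — back-door holds.
P(S|do(P)) = Σ_{K,M} P(S|P,K,M)·P(K,M).

P(S|do(P)): backdoor, adjust for {K, M}.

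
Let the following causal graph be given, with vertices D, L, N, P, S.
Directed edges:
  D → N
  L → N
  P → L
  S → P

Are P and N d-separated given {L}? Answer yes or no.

Yes — P ⊥ N | {L}.

Bayes-Ball from P | {L} reaches {S}.
N ∉ reach(P|{L}) ⇒ P ⊥ N | {L}.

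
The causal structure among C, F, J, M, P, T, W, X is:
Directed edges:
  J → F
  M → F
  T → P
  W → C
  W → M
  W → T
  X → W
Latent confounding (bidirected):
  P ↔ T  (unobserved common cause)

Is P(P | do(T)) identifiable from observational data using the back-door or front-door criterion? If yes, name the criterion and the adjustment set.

desc(T)\{T}={P}; candidates ⊆ {C,F,J,M,W,X}.
T↔P: latent back-door arc(s) into T.
size 0: {}; under {} T still reaches {C,F,M,P,W,X} ∋ P.
size 1: {C}, {F}, {J} …(+3); under {C} T still reaches {F,M,P,W,X} ∋ P.
size 2: {C,F}, {C,J}, {C,M} …(+12); under {C,F} T still reaches {J,M,P,W,X} ∋ P.
T↔P cannot be blocked by any observed set — no back-door set.
No mediator lies on a directed T→…→P path.
Neither criterion identifies P(P|do(T)) in this graph.

P(P|do(T)): not identifiable (no BD/FD set).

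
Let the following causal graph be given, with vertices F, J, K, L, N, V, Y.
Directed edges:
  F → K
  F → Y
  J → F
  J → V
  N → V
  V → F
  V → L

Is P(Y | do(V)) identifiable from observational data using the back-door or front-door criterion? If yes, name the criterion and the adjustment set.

desc(V)\{V}={F,K,L,Y}; candidates ⊆ {J,N}.
size 0: {}; under {} V still reaches {F,J,K,N,Y} ∋ Y.
{J}: V⊥Y given {J} in G with V→· removed — back-door holds.
P(Y|do(V)) = Σ_{J} P(Y|V,J)·P(J).

P(Y|do(V)): backdoor, adjust for {J}.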